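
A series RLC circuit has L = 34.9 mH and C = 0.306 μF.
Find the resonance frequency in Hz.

Step 1 — Resonance condition Im(Z)=0 gives ω₀ = 1/√(LC).
Step 2 — ω₀ = 1/√(0.0349·3.06e-07) = 9677 rad/s.
Step 3 — f₀ = ω₀/(2π) = 1540 Hz.

f₀ = 1540 Hz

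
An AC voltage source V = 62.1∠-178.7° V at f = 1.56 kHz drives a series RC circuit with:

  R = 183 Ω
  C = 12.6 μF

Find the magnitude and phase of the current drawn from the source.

Step 1 — Angular frequency: ω = 2π·f = 2π·1560 = 9802 rad/s.
Step 2 — Component impedances:
  R: Z = R = 183 Ω
  C: Z = 1/(jωC) = -j/(ω·C) = 0 - j8.097 Ω
Step 3 — Series combination: Z_total = R + C = 183 - j8.097 Ω = 183.2∠-2.5° Ω.
Step 4 — Source phasor: V = 62.1∠-178.7° V = -62.08 - j1.409 V.
Step 5 — Ohm's law: I = V / Z_total = (-62.08 - j1.409) / (183 - j8.097) = -0.3383 - j0.02267 A.
Step 6 — Convert to polar: |I| = 0.339 A, ∠I = -176.2°.

I = 0.339∠-176.2° A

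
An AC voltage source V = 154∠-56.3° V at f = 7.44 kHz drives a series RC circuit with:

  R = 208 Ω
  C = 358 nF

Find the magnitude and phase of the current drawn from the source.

Step 1 — Angular frequency: ω = 2π·f = 2π·7440 = 4.675e+04 rad/s.
Step 2 — Component impedances:
  R: Z = R = 208 Ω
  C: Z = 1/(jωC) = -j/(ω·C) = 0 - j59.75 Ω
Step 3 — Series combination: Z_total = R + C = 208 - j59.75 Ω = 216.4∠-16.0° Ω.
Step 4 — Source phasor: V = 154∠-56.3° V = 85.45 - j128.1 V.
Step 5 — Ohm's law: I = V / Z_total = (85.45 - j128.1) / (208 - j59.75) = 0.5429 - j0.46 A.
Step 6 — Convert to polar: |I| = 0.7116 A, ∠I = -40.3°.

I = 0.7116∠-40.3° A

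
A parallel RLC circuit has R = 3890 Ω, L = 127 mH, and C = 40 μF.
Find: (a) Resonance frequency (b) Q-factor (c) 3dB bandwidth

Step 1 — Resonance: ω₀ = 1/√(LC) = 1/√(0.127·4e-05) = 443.7 rad/s.
Step 2 — f₀ = ω₀/(2π) = 70.61 Hz.
Step 3 — Parallel Q: Q = R/(ω₀L) = 3890/(443.7·0.127) = 69.04.
Step 4 — Bandwidth: Δω = ω₀/Q = 6.427 rad/s; BW = Δω/(2π) = 1.023 Hz.

(a) f₀ = 70.61 Hz  (b) Q = 69.04  (c) BW = 1.023 Hz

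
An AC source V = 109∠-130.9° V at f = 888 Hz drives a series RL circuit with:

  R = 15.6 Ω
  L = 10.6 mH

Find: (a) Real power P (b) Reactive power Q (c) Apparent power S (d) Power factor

Step 1 — Angular frequency: ω = 2π·f = 2π·888 = 5579 rad/s.
Step 2 — Component impedances:
  R: Z = R = 15.6 Ω
  L: Z = jωL = j·5579·0.0106 = 0 + j59.14 Ω
Step 3 — Series combination: Z_total = R + L = 15.6 + j59.14 Ω = 61.17∠75.2° Ω.
Step 4 — Source phasor: V = 109∠-130.9° V = -71.37 - j82.39 V.
Step 5 — Current: I = V / Z = -1.6 + j0.7847 A = 1.782∠153.9° A.
Step 6 — Complex power: S = V·I* = 49.54 + j187.8 VA.
Step 7 — Real power: P = Re(S) = 49.54 W.
Step 8 — Reactive power: Q = Im(S) = 187.8 VAR.
Step 9 — Apparent power: |S| = 194.2 VA.
Step 10 — Power factor: PF = P/|S| = 0.255 (lagging).

(a) P = 49.54 W  (b) Q = 187.8 VAR  (c) S = 194.2 VA  (d) PF = 0.255 (lagging)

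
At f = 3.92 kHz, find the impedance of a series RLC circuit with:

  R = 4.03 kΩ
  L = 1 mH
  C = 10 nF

Step 1 — Angular frequency: ω = 2π·f = 2π·3920 = 2.463e+04 rad/s.
Step 2 — Component impedances:
  R: Z = R = 4030 Ω
  L: Z = jωL = j·2.463e+04·0.001 = 0 + j24.63 Ω
  C: Z = 1/(jωC) = -j/(ω·C) = 0 - j4060 Ω
Step 3 — Series combination: Z_total = R + L + C = 4030 - j4035 Ω = 5703∠-45.0° Ω.

Z = 4030 - j4035 Ω = 5703∠-45.0° Ω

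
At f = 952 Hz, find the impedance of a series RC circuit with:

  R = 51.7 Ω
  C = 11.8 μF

Step 1 — Angular frequency: ω = 2π·f = 2π·952 = 5982 rad/s.
Step 2 — Component impedances:
  R: Z = R = 51.7 Ω
  C: Z = 1/(jωC) = -j/(ω·C) = 0 - j14.17 Ω
Step 3 — Series combination: Z_total = R + C = 51.7 - j14.17 Ω = 53.61∠-15.3° Ω.

Z = 51.7 - j14.17 Ω = 53.61∠-15.3° Ω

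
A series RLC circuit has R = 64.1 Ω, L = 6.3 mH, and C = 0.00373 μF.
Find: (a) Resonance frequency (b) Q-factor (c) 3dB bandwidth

Step 1 — Resonance: ω₀ = 1/√(LC) = 1/√(0.0063·3.73e-09) = 2.063e+05 rad/s.
Step 2 — f₀ = ω₀/(2π) = 3.283e+04 Hz.
Step 3 — Series Q: Q = ω₀L/R = 2.063e+05·0.0063/64.1 = 20.27.
Step 4 — Bandwidth: Δω = ω₀/Q = 1.017e+04 rad/s; BW = Δω/(2π) = 1619 Hz.

(a) f₀ = 3.283e+04 Hz  (b) Q = 20.27  (c) BW = 1619 Hz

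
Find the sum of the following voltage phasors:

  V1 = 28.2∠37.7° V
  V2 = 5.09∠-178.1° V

Step 1 — Convert each phasor to rectangular form:
  V1 = 28.2·(cos(37.7°) + j·sin(37.7°)) = 22.31 + j17.25 V
  V2 = 5.09·(cos(-178.1°) + j·sin(-178.1°)) = -5.087 - j0.1688 V
Step 2 — Sum components: V_total = 17.23 + j17.08 V.
Step 3 — Convert to polar: |V_total| = 24.26 V, ∠V_total = 44.8°.

V_total = 24.26∠44.8° V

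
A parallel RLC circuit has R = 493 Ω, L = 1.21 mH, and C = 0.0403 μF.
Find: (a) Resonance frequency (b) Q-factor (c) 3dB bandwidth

Step 1 — Resonance: ω₀ = 1/√(LC) = 1/√(0.00121·4.03e-08) = 1.432e+05 rad/s.
Step 2 — f₀ = ω₀/(2π) = 2.279e+04 Hz.
Step 3 — Parallel Q: Q = R/(ω₀L) = 493/(1.432e+05·0.00121) = 2.845.
Step 4 — Bandwidth: Δω = ω₀/Q = 5.033e+04 rad/s; BW = Δω/(2π) = 8011 Hz.

(a) f₀ = 2.279e+04 Hz  (b) Q = 2.845  (c) BW = 8011 Hz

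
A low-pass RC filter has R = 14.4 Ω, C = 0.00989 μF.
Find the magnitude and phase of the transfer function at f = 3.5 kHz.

Step 1 — Angular frequency: ω = 2π·3500 = 2.199e+04 rad/s.
Step 2 — Transfer function: H(jω) = 1/(1 + jωRC).
Step 3 — Denominator: 1 + jωRC = 1 + j·2.199e+04·14.4·9.89e-09 = 1 + j0.003132.
Step 4 — H = 1 - j0.003132.
Step 5 — Magnitude: |H| = 1 (-0.0 dB); phase: φ = -0.2°.

|H| = 1 (-0.0 dB), φ = -0.2°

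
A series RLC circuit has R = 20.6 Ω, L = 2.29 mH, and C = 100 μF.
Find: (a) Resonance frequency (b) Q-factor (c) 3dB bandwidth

Step 1 — Resonance: ω₀ = 1/√(LC) = 1/√(0.00229·0.0001) = 2090 rad/s.
Step 2 — f₀ = ω₀/(2π) = 332.6 Hz.
Step 3 — Series Q: Q = ω₀L/R = 2090·0.00229/20.6 = 0.2323.
Step 4 — Bandwidth: Δω = ω₀/Q = 8996 rad/s; BW = Δω/(2π) = 1432 Hz.

(a) f₀ = 332.6 Hz  (b) Q = 0.2323  (c) BW = 1432 Hz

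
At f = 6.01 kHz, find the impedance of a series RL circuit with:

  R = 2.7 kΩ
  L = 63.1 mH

Step 1 — Angular frequency: ω = 2π·f = 2π·6010 = 3.776e+04 rad/s.
Step 2 — Component impedances:
  R: Z = R = 2700 Ω
  L: Z = jωL = j·3.776e+04·0.0631 = 0 + j2383 Ω
Step 3 — Series combination: Z_total = R + L = 2700 + j2383 Ω = 3601∠41.4° Ω.

Z = 2700 + j2383 Ω = 3601∠41.4° Ω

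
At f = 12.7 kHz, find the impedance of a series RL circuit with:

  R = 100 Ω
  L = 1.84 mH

Step 1 — Angular frequency: ω = 2π·f = 2π·1.27e+04 = 7.98e+04 rad/s.
Step 2 — Component impedances:
  R: Z = R = 100 Ω
  L: Z = jωL = j·7.98e+04·0.00184 = 0 + j146.8 Ω
Step 3 — Series combination: Z_total = R + L = 100 + j146.8 Ω = 177.6∠55.7° Ω.

Z = 100 + j146.8 Ω = 177.6∠55.7° Ω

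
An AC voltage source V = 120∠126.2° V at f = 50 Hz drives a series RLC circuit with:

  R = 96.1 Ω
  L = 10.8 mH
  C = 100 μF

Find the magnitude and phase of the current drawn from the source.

Step 1 — Angular frequency: ω = 2π·f = 2π·50 = 314.2 rad/s.
Step 2 — Component impedances:
  R: Z = R = 96.1 Ω
  L: Z = jωL = j·314.2·0.0108 = 0 + j3.393 Ω
  C: Z = 1/(jωC) = -j/(ω·C) = 0 - j31.83 Ω
Step 3 — Series combination: Z_total = R + L + C = 96.1 - j28.44 Ω = 100.2∠-16.5° Ω.
Step 4 — Source phasor: V = 120∠126.2° V = -70.87 + j96.84 V.
Step 5 — Ohm's law: I = V / Z_total = (-70.87 + j96.84) / (96.1 - j28.44) = -0.9523 + j0.7258 A.
Step 6 — Convert to polar: |I| = 1.197 A, ∠I = 142.7°.

I = 1.197∠142.7° A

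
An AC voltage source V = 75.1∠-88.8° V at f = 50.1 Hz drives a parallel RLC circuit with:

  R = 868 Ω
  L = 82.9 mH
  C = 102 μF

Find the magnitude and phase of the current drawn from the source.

Step 1 — Angular frequency: ω = 2π·f = 2π·50.1 = 314.8 rad/s.
Step 2 — Component impedances:
  R: Z = R = 868 Ω
  L: Z = jωL = j·314.8·0.0829 = 0 + j26.1 Ω
  C: Z = 1/(jωC) = -j/(ω·C) = 0 - j31.14 Ω
Step 3 — Parallel combination: 1/Z_total = 1/R + 1/L + 1/C; Z_total = 28.86 + j155.6 Ω = 158.3∠79.5° Ω.
Step 4 — Source phasor: V = 75.1∠-88.8° V = 1.573 - j75.08 V.
Step 5 — Ohm's law: I = V / Z_total = (1.573 - j75.08) / (28.86 + j155.6) = -0.4646 - j0.09627 A.
Step 6 — Convert to polar: |I| = 0.4745 A, ∠I = -168.3°.

I = 0.4745∠-168.3° A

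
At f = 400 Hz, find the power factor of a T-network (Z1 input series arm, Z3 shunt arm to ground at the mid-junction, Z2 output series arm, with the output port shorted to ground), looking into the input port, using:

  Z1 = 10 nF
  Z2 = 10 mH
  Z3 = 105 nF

Step 1 — Angular frequency: ω = 2π·f = 2π·400 = 2513 rad/s.
Step 2 — Component impedances:
  Z1: Z = 1/(jωC) = -j/(ω·C) = 0 - j3.979e+04 Ω
  Z2: Z = jωL = j·2513·0.01 = 0 + j25.13 Ω
  Z3: Z = 1/(jωC) = -j/(ω·C) = 0 - j3789 Ω
Step 3 — With the output port shorted to ground, the output series arm Z2 runs from the junction to ground; the shunt arm Z3 also runs from the junction to ground. They appear in parallel: Z3 || Z2 = 0 + j25.3 Ω.
Step 4 — Series with input arm Z1: Z_in = Z1 + (Z3 || Z2) = 0 - j3.976e+04 Ω = 3.976e+04∠-90.0° Ω.
Step 5 — Power factor: PF = cos(φ) = Re(Z)/|Z| = 0/3.976e+04 = 0.
Step 6 — Type: Im(Z) = -3.976e+04 ⇒ leading (phase φ = -90.0°).

PF = 0 (leading, φ = -90.0°)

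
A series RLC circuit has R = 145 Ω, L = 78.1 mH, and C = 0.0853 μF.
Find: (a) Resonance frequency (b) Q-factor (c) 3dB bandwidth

Step 1 — Resonance condition Im(Z)=0 gives ω₀ = 1/√(LC).
Step 2 — ω₀ = 1/√(0.0781·8.53e-08) = 1.225e+04 rad/s.
Step 3 — f₀ = ω₀/(2π) = 1950 Hz.
Step 4 — Series Q: Q = ω₀L/R = 1.225e+04·0.0781/145 = 6.599.
Step 5 — 3dB bandwidth: Δω = ω₀/Q = 1857 rad/s; BW = Δω/(2π) = 295.5 Hz.

(a) f₀ = 1950 Hz  (b) Q = 6.599  (c) BW = 295.5 Hz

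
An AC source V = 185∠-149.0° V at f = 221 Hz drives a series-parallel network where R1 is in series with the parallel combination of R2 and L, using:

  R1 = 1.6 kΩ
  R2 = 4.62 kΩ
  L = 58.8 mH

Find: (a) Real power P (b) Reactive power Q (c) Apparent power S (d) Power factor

Step 1 — Angular frequency: ω = 2π·f = 2π·221 = 1389 rad/s.
Step 2 — Component impedances:
  R1: Z = R = 1600 Ω
  R2: Z = R = 4620 Ω
  L: Z = jωL = j·1389·0.0588 = 0 + j81.65 Ω
Step 3 — Parallel branch: R2 || L = 1/(1/R2 + 1/L) = 1.443 + j81.62 Ω.
Step 4 — Series with R1: Z_total = R1 + (R2 || L) = 1601 + j81.62 Ω = 1604∠2.9° Ω.
Step 5 — Source phasor: V = 185∠-149.0° V = -158.6 - j95.28 V.
Step 6 — Current: I = V / Z = -0.1018 - j0.05431 A = 0.1154∠-151.9° A.
Step 7 — Complex power: S = V·I* = 21.32 + j1.086 VA.
Step 8 — Real power: P = Re(S) = 21.32 W.
Step 9 — Reactive power: Q = Im(S) = 1.086 VAR.
Step 10 — Apparent power: |S| = 21.34 VA.
Step 11 — Power factor: PF = P/|S| = 0.9987 (lagging).

(a) P = 21.32 W  (b) Q = 1.086 VAR  (c) S = 21.34 VA  (d) PF = 0.9987 (lagging)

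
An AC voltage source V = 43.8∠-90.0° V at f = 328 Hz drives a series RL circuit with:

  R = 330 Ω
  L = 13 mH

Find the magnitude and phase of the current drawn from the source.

Step 1 — Angular frequency: ω = 2π·f = 2π·328 = 2061 rad/s.
Step 2 — Component impedances:
  R: Z = R = 330 Ω
  L: Z = jωL = j·2061·0.013 = 0 + j26.79 Ω
Step 3 — Series combination: Z_total = R + L = 330 + j26.79 Ω = 331.1∠4.6° Ω.
Step 4 — Source phasor: V = 43.8∠-90.0° V = 0 - j43.8 V.
Step 5 — Ohm's law: I = V / Z_total = (0 - j43.8) / (330 + j26.79) = -0.01071 - j0.1319 A.
Step 6 — Convert to polar: |I| = 0.1323 A, ∠I = -94.6°.

I = 0.1323∠-94.6° A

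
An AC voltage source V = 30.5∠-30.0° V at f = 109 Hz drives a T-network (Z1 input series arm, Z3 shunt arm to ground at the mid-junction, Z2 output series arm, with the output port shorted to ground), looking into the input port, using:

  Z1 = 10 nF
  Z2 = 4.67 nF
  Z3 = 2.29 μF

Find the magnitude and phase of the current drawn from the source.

Step 1 — Angular frequency: ω = 2π·f = 2π·109 = 684.9 rad/s.
Step 2 — Component impedances:
  Z1: Z = 1/(jωC) = -j/(ω·C) = 0 - j1.46e+05 Ω
  Z2: Z = 1/(jωC) = -j/(ω·C) = 0 - j3.127e+05 Ω
  Z3: Z = 1/(jωC) = -j/(ω·C) = 0 - j637.6 Ω
Step 3 — With the output port shorted to ground, the output series arm Z2 runs from the junction to ground; the shunt arm Z3 also runs from the junction to ground. They appear in parallel: Z3 || Z2 = 0 - j636.3 Ω.
Step 4 — Series with input arm Z1: Z_in = Z1 + (Z3 || Z2) = 0 - j1.467e+05 Ω = 1.467e+05∠-90.0° Ω.
Step 5 — Source phasor: V = 30.5∠-30.0° V = 26.41 - j15.25 V.
Step 6 — Ohm's law: I = V / Z_total = (26.41 - j15.25) / (0 - j1.467e+05) = 0.000104 + j0.0001801 A.
Step 7 — Convert to polar: |I| = 0.000208 A, ∠I = 60.0°.

I = 0.000208∠60.0° A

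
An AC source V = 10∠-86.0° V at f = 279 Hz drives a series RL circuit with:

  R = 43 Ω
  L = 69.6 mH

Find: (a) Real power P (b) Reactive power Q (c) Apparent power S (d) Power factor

Step 1 — Angular frequency: ω = 2π·f = 2π·279 = 1753 rad/s.
Step 2 — Component impedances:
  R: Z = R = 43 Ω
  L: Z = jωL = j·1753·0.0696 = 0 + j122 Ω
Step 3 — Series combination: Z_total = R + L = 43 + j122 Ω = 129.4∠70.6° Ω.
Step 4 — Source phasor: V = 10∠-86.0° V = 0.6976 - j9.976 V.
Step 5 — Current: I = V / Z = -0.07094 - j0.03072 A = 0.0773∠-156.6° A.
Step 6 — Complex power: S = V·I* = 0.2569 + j0.7291 VA.
Step 7 — Real power: P = Re(S) = 0.2569 W.
Step 8 — Reactive power: Q = Im(S) = 0.7291 VAR.
Step 9 — Apparent power: |S| = 0.773 VA.
Step 10 — Power factor: PF = P/|S| = 0.3324 (lagging).

(a) P = 0.2569 W  (b) Q = 0.7291 VAR  (c) S = 0.773 VA  (d) PF = 0.3324 (lagging)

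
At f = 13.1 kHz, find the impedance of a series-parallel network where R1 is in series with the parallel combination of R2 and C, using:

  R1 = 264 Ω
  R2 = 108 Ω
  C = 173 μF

Step 1 — Angular frequency: ω = 2π·f = 2π·1.31e+04 = 8.231e+04 rad/s.
Step 2 — Component impedances:
  R1: Z = R = 264 Ω
  R2: Z = R = 108 Ω
  C: Z = 1/(jωC) = -j/(ω·C) = 0 - j0.07023 Ω
Step 3 — Parallel branch: R2 || C = 1/(1/R2 + 1/C) = 4.566e-05 - j0.07023 Ω.
Step 4 — Series with R1: Z_total = R1 + (R2 || C) = 264 - j0.07023 Ω = 264∠-0.0° Ω.

Z = 264 - j0.07023 Ω = 264∠-0.0° Ω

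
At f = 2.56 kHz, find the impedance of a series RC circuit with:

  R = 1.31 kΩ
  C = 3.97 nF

Step 1 — Angular frequency: ω = 2π·f = 2π·2560 = 1.608e+04 rad/s.
Step 2 — Component impedances:
  R: Z = R = 1310 Ω
  C: Z = 1/(jωC) = -j/(ω·C) = 0 - j1.566e+04 Ω
Step 3 — Series combination: Z_total = R + C = 1310 - j1.566e+04 Ω = 1.571e+04∠-85.2° Ω.

Z = 1310 - j1.566e+04 Ω = 1.571e+04∠-85.2° Ω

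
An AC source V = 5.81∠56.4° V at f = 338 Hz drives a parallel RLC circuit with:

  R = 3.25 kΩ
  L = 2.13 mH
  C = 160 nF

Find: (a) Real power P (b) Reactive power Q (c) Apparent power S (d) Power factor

Step 1 — Angular frequency: ω = 2π·f = 2π·338 = 2124 rad/s.
Step 2 — Component impedances:
  R: Z = R = 3250 Ω
  L: Z = jωL = j·2124·0.00213 = 0 + j4.524 Ω
  C: Z = 1/(jωC) = -j/(ω·C) = 0 - j2943 Ω
Step 3 — Parallel combination: 1/Z_total = 1/R + 1/L + 1/C; Z_total = 0.006315 + j4.53 Ω = 4.53∠89.9° Ω.
Step 4 — Source phasor: V = 5.81∠56.4° V = 3.215 + j4.839 V.
Step 5 — Current: I = V / Z = 1.069 - j0.7082 A = 1.282∠-33.5° A.
Step 6 — Complex power: S = V·I* = 0.01039 + j7.451 VA.
Step 7 — Real power: P = Re(S) = 0.01039 W.
Step 8 — Reactive power: Q = Im(S) = 7.451 VAR.
Step 9 — Apparent power: |S| = 7.451 VA.
Step 10 — Power factor: PF = P/|S| = 0.001394 (lagging).

(a) P = 0.01039 W  (b) Q = 7.451 VAR  (c) S = 7.451 VA  (d) PF = 0.001394 (lagging)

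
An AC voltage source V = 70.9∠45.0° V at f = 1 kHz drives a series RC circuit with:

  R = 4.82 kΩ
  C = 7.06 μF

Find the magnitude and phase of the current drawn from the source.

Step 1 — Angular frequency: ω = 2π·f = 2π·1000 = 6283 rad/s.
Step 2 — Component impedances:
  R: Z = R = 4820 Ω
  C: Z = 1/(jωC) = -j/(ω·C) = 0 - j22.54 Ω
Step 3 — Series combination: Z_total = R + C = 4820 - j22.54 Ω = 4820∠-0.3° Ω.
Step 4 — Source phasor: V = 70.9∠45.0° V = 50.13 + j50.13 V.
Step 5 — Ohm's law: I = V / Z_total = (50.13 + j50.13) / (4820 - j22.54) = 0.01035 + j0.01045 A.
Step 6 — Convert to polar: |I| = 0.01471 A, ∠I = 45.3°.

I = 0.01471∠45.3° A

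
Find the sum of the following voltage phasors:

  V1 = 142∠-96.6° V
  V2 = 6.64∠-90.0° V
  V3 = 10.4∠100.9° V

Step 1 — Convert each phasor to rectangular form:
  V1 = 142·(cos(-96.6°) + j·sin(-96.6°)) = -16.32 - j141.1 V
  V2 = 6.64·(cos(-90.0°) + j·sin(-90.0°)) = 0 - j6.64 V
  V3 = 10.4·(cos(100.9°) + j·sin(100.9°)) = -1.967 + j10.21 V
Step 2 — Sum components: V_total = -18.29 - j137.5 V.
Step 3 — Convert to polar: |V_total| = 138.7 V, ∠V_total = -97.6°.

V_total = 138.7∠-97.6° V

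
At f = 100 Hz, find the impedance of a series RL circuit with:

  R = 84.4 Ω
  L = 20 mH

Step 1 — Angular frequency: ω = 2π·f = 2π·100 = 628.3 rad/s.
Step 2 — Component impedances:
  R: Z = R = 84.4 Ω
  L: Z = jωL = j·628.3·0.02 = 0 + j12.57 Ω
Step 3 — Series combination: Z_total = R + L = 84.4 + j12.57 Ω = 85.33∠8.5° Ω.

Z = 84.4 + j12.57 Ω = 85.33∠8.5° Ω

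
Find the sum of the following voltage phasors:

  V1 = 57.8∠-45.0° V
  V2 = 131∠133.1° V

Step 1 — Convert each phasor to rectangular form:
  V1 = 57.8·(cos(-45.0°) + j·sin(-45.0°)) = 40.87 - j40.87 V
  V2 = 131·(cos(133.1°) + j·sin(133.1°)) = -89.51 + j95.65 V
Step 2 — Sum components: V_total = -48.64 + j54.78 V.
Step 3 — Convert to polar: |V_total| = 73.26 V, ∠V_total = 131.6°.

V_total = 73.26∠131.6° V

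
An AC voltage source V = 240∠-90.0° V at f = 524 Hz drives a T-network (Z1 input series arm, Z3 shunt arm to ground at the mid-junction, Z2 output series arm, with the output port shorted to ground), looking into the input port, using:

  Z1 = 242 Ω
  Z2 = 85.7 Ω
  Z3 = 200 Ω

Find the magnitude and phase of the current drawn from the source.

Step 1 — Angular frequency: ω = 2π·f = 2π·524 = 3292 rad/s.
Step 2 — Component impedances:
  Z1: Z = R = 242 Ω
  Z2: Z = R = 85.7 Ω
  Z3: Z = R = 200 Ω
Step 3 — With the output port shorted to ground, the output series arm Z2 runs from the junction to ground; the shunt arm Z3 also runs from the junction to ground. They appear in parallel: Z3 || Z2 = 59.99 Ω.
Step 4 — Series with input arm Z1: Z_in = Z1 + (Z3 || Z2) = 302 Ω = 302∠0.0° Ω.
Step 5 — Source phasor: V = 240∠-90.0° V = 0 - j240 V.
Step 6 — Ohm's law: I = V / Z_total = (0 - j240) / (302) = 0 - j0.7947 A.
Step 7 — Convert to polar: |I| = 0.7947 A, ∠I = -90.0°.

I = 0.7947∠-90.0° A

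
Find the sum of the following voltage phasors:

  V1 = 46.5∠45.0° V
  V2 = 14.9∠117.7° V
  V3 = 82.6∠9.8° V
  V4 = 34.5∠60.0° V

Step 1 — Convert each phasor to rectangular form:
  V1 = 46.5·(cos(45.0°) + j·sin(45.0°)) = 32.88 + j32.88 V
  V2 = 14.9·(cos(117.7°) + j·sin(117.7°)) = -6.926 + j13.19 V
  V3 = 82.6·(cos(9.8°) + j·sin(9.8°)) = 81.39 + j14.06 V
  V4 = 34.5·(cos(60.0°) + j·sin(60.0°)) = 17.25 + j29.88 V
Step 2 — Sum components: V_total = 124.6 + j90.01 V.
Step 3 — Convert to polar: |V_total| = 153.7 V, ∠V_total = 35.8°.

V_total = 153.7∠35.8° V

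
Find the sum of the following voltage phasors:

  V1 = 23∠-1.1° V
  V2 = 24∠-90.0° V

Step 1 — Convert each phasor to rectangular form:
  V1 = 23·(cos(-1.1°) + j·sin(-1.1°)) = 23 - j0.4415 V
  V2 = 24·(cos(-90.0°) + j·sin(-90.0°)) = 0 - j24 V
Step 2 — Sum components: V_total = 23 - j24.44 V.
Step 3 — Convert to polar: |V_total| = 33.56 V, ∠V_total = -46.7°.

V_total = 33.56∠-46.7° V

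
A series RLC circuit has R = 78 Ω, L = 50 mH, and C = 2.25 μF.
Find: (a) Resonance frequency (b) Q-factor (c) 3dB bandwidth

Step 1 — Resonance condition Im(Z)=0 gives ω₀ = 1/√(LC).
Step 2 — ω₀ = 1/√(0.05·2.25e-06) = 2981 rad/s.
Step 3 — f₀ = ω₀/(2π) = 474.5 Hz.
Step 4 — Series Q: Q = ω₀L/R = 2981·0.05/78 = 1.911.
Step 5 — 3dB bandwidth: Δω = ω₀/Q = 1560 rad/s; BW = Δω/(2π) = 248.3 Hz.

(a) f₀ = 474.5 Hz  (b) Q = 1.911  (c) BW = 248.3 Hz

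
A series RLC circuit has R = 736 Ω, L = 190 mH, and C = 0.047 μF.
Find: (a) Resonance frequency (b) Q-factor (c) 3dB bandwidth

Step 1 — Resonance: ω₀ = 1/√(LC) = 1/√(0.19·4.7e-08) = 1.058e+04 rad/s.
Step 2 — f₀ = ω₀/(2π) = 1684 Hz.
Step 3 — Series Q: Q = ω₀L/R = 1.058e+04·0.19/736 = 2.732.
Step 4 — Bandwidth: Δω = ω₀/Q = 3874 rad/s; BW = Δω/(2π) = 616.5 Hz.

(a) f₀ = 1684 Hz  (b) Q = 2.732  (c) BW = 616.5 Hz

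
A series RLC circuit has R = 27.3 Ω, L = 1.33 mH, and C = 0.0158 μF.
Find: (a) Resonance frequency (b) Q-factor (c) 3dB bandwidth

Step 1 — Resonance: ω₀ = 1/√(LC) = 1/√(0.00133·1.58e-08) = 2.181e+05 rad/s.
Step 2 — f₀ = ω₀/(2π) = 3.472e+04 Hz.
Step 3 — Series Q: Q = ω₀L/R = 2.181e+05·0.00133/27.3 = 10.63.
Step 4 — Bandwidth: Δω = ω₀/Q = 2.053e+04 rad/s; BW = Δω/(2π) = 3267 Hz.

(a) f₀ = 3.472e+04 Hz  (b) Q = 10.63  (c) BW = 3267 Hz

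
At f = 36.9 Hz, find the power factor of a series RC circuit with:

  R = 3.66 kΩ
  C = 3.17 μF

Step 1 — Angular frequency: ω = 2π·f = 2π·36.9 = 231.8 rad/s.
Step 2 — Component impedances:
  R: Z = R = 3660 Ω
  C: Z = 1/(jωC) = -j/(ω·C) = 0 - j1361 Ω
Step 3 — Series combination: Z_total = R + C = 3660 - j1361 Ω = 3905∠-20.4° Ω.
Step 4 — Power factor: PF = cos(φ) = Re(Z)/|Z| = 3660/3905 = 0.9373.
Step 5 — Type: Im(Z) = -1361 ⇒ leading (phase φ = -20.4°).

PF = 0.9373 (leading, φ = -20.4°)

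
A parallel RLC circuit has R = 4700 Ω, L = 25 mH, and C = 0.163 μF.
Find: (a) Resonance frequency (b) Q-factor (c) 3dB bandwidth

Step 1 — Resonance: ω₀ = 1/√(LC) = 1/√(0.025·1.63e-07) = 1.567e+04 rad/s.
Step 2 — f₀ = ω₀/(2π) = 2493 Hz.
Step 3 — Parallel Q: Q = R/(ω₀L) = 4700/(1.567e+04·0.025) = 12.
Step 4 — Bandwidth: Δω = ω₀/Q = 1305 rad/s; BW = Δω/(2π) = 207.7 Hz.

(a) f₀ = 2493 Hz  (b) Q = 12  (c) BW = 207.7 Hz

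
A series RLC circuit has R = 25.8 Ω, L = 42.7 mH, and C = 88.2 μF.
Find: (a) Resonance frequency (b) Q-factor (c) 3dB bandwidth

Step 1 — Resonance condition Im(Z)=0 gives ω₀ = 1/√(LC).
Step 2 — ω₀ = 1/√(0.0427·8.82e-05) = 515.3 rad/s.
Step 3 — f₀ = ω₀/(2π) = 82.01 Hz.
Step 4 — Series Q: Q = ω₀L/R = 515.3·0.0427/25.8 = 0.8528.
Step 5 — 3dB bandwidth: Δω = ω₀/Q = 604.2 rad/s; BW = Δω/(2π) = 96.16 Hz.

(a) f₀ = 82.01 Hz  (b) Q = 0.8528  (c) BW = 96.16 Hz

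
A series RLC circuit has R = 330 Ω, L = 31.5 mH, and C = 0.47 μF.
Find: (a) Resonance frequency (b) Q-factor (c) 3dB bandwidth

Step 1 — Resonance: ω₀ = 1/√(LC) = 1/√(0.0315·4.7e-07) = 8219 rad/s.
Step 2 — f₀ = ω₀/(2π) = 1308 Hz.
Step 3 — Series Q: Q = ω₀L/R = 8219·0.0315/330 = 0.7845.
Step 4 — Bandwidth: Δω = ω₀/Q = 1.048e+04 rad/s; BW = Δω/(2π) = 1667 Hz.

(a) f₀ = 1308 Hz  (b) Q = 0.7845  (c) BW = 1667 Hz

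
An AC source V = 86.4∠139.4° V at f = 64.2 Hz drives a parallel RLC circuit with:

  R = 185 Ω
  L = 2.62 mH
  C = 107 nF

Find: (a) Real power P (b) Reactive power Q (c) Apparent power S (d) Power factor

Step 1 — Angular frequency: ω = 2π·f = 2π·64.2 = 403.4 rad/s.
Step 2 — Component impedances:
  R: Z = R = 185 Ω
  L: Z = jωL = j·403.4·0.00262 = 0 + j1.057 Ω
  C: Z = 1/(jωC) = -j/(ω·C) = 0 - j2.317e+04 Ω
Step 3 — Parallel combination: 1/Z_total = 1/R + 1/L + 1/C; Z_total = 0.006038 + j1.057 Ω = 1.057∠89.7° Ω.
Step 4 — Source phasor: V = 86.4∠139.4° V = -65.6 + j56.23 V.
Step 5 — Current: I = V / Z = 52.84 + j62.37 A = 81.75∠49.7° A.
Step 6 — Complex power: S = V·I* = 40.35 + j7063 VA.
Step 7 — Real power: P = Re(S) = 40.35 W.
Step 8 — Reactive power: Q = Im(S) = 7063 VAR.
Step 9 — Apparent power: |S| = 7063 VA.
Step 10 — Power factor: PF = P/|S| = 0.005713 (lagging).

(a) P = 40.35 W  (b) Q = 7063 VAR  (c) S = 7063 VA  (d) PF = 0.005713 (lagging)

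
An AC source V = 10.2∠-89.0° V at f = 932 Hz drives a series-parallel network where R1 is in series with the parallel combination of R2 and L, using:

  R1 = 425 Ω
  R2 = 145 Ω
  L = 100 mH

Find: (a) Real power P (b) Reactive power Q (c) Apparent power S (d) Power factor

Step 1 — Angular frequency: ω = 2π·f = 2π·932 = 5856 rad/s.
Step 2 — Component impedances:
  R1: Z = R = 425 Ω
  R2: Z = R = 145 Ω
  L: Z = jωL = j·5856·0.1 = 0 + j585.6 Ω
Step 3 — Parallel branch: R2 || L = 1/(1/R2 + 1/L) = 136.6 + j33.83 Ω.
Step 4 — Series with R1: Z_total = R1 + (R2 || L) = 561.6 + j33.83 Ω = 562.6∠3.4° Ω.
Step 5 — Source phasor: V = 10.2∠-89.0° V = 0.178 - j10.2 V.
Step 6 — Current: I = V / Z = -0.000774 - j0.01811 A = 0.01813∠-92.4° A.
Step 7 — Complex power: S = V·I* = 0.1846 + j0.01112 VA.
Step 8 — Real power: P = Re(S) = 0.1846 W.
Step 9 — Reactive power: Q = Im(S) = 0.01112 VAR.
Step 10 — Apparent power: |S| = 0.1849 VA.
Step 11 — Power factor: PF = P/|S| = 0.9982 (lagging).

(a) P = 0.1846 W  (b) Q = 0.01112 VAR  (c) S = 0.1849 VA  (d) PF = 0.9982 (lagging)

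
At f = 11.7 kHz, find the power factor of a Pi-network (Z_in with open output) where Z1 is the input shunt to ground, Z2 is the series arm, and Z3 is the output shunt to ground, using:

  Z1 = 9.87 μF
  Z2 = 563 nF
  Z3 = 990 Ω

Step 1 — Angular frequency: ω = 2π·f = 2π·1.17e+04 = 7.351e+04 rad/s.
Step 2 — Component impedances:
  Z1: Z = 1/(jωC) = -j/(ω·C) = 0 - j1.378 Ω
  Z2: Z = 1/(jωC) = -j/(ω·C) = 0 - j24.16 Ω
  Z3: Z = R = 990 Ω
Step 3 — With open output, the series arm Z2 and the output shunt Z3 appear in series to ground: Z2 + Z3 = 990 - j24.16 Ω.
Step 4 — Parallel with input shunt Z1: Z_in = Z1 || (Z2 + Z3) = 0.001917 - j1.378 Ω = 1.378∠-89.9° Ω.
Step 5 — Power factor: PF = cos(φ) = Re(Z)/|Z| = 0.001917/1.378 = 0.001391.
Step 6 — Type: Im(Z) = -1.378 ⇒ leading (phase φ = -89.9°).

PF = 0.001391 (leading, φ = -89.9°)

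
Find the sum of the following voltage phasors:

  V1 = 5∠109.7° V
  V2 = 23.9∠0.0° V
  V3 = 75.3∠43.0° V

Step 1 — Convert each phasor to rectangular form:
  V1 = 5·(cos(109.7°) + j·sin(109.7°)) = -1.685 + j4.707 V
  V2 = 23.9·(cos(0.0°) + j·sin(0.0°)) = 23.9 V
  V3 = 75.3·(cos(43.0°) + j·sin(43.0°)) = 55.07 + j51.35 V
Step 2 — Sum components: V_total = 77.29 + j56.06 V.
Step 3 — Convert to polar: |V_total| = 95.48 V, ∠V_total = 36.0°.

V_total = 95.48∠36.0° V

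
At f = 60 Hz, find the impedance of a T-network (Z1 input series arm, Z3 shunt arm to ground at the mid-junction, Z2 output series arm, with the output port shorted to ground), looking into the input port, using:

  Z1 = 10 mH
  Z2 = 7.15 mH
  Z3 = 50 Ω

Step 1 — Angular frequency: ω = 2π·f = 2π·60 = 377 rad/s.
Step 2 — Component impedances:
  Z1: Z = jωL = j·377·0.01 = 0 + j3.77 Ω
  Z2: Z = jωL = j·377·0.00715 = 0 + j2.695 Ω
  Z3: Z = R = 50 Ω
Step 3 — With the output port shorted to ground, the output series arm Z2 runs from the junction to ground; the shunt arm Z3 also runs from the junction to ground. They appear in parallel: Z3 || Z2 = 0.1449 + j2.688 Ω.
Step 4 — Series with input arm Z1: Z_in = Z1 + (Z3 || Z2) = 0.1449 + j6.458 Ω = 6.459∠88.7° Ω.

Z = 0.1449 + j6.458 Ω = 6.459∠88.7° Ω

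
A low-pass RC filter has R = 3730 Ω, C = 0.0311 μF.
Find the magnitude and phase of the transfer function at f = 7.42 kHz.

Step 1 — Angular frequency: ω = 2π·7420 = 4.662e+04 rad/s.
Step 2 — Transfer function: H(jω) = 1/(1 + jωRC).
Step 3 — Denominator: 1 + jωRC = 1 + j·4.662e+04·3730·3.11e-08 = 1 + j5.408.
Step 4 — H = 0.03306 - j0.1788.
Step 5 — Magnitude: |H| = 0.1818 (-14.8 dB); phase: φ = -79.5°.

|H| = 0.1818 (-14.8 dB), φ = -79.5°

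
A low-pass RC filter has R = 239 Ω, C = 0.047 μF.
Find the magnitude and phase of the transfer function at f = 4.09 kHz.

Step 1 — Angular frequency: ω = 2π·4090 = 2.57e+04 rad/s.
Step 2 — Transfer function: H(jω) = 1/(1 + jωRC).
Step 3 — Denominator: 1 + jωRC = 1 + j·2.57e+04·239·4.7e-08 = 1 + j0.2887.
Step 4 — H = 0.9231 - j0.2665.
Step 5 — Magnitude: |H| = 0.9608 (-0.3 dB); phase: φ = -16.1°.

|H| = 0.9608 (-0.3 dB), φ = -16.1°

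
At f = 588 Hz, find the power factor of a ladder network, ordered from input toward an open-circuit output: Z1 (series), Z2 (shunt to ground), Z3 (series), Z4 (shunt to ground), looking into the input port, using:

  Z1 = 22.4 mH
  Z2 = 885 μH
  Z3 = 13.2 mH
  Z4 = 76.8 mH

Step 1 — Angular frequency: ω = 2π·f = 2π·588 = 3695 rad/s.
Step 2 — Component impedances:
  Z1: Z = jωL = j·3695·0.0224 = 0 + j82.76 Ω
  Z2: Z = jωL = j·3695·0.000885 = 0 + j3.27 Ω
  Z3: Z = jωL = j·3695·0.0132 = 0 + j48.77 Ω
  Z4: Z = jωL = j·3695·0.0768 = 0 + j283.7 Ω
Step 3 — Ladder network (open output): work backward from the far end, alternating series and parallel combinations. Z_in = 0 + j85.99 Ω = 85.99∠90.0° Ω.
Step 4 — Power factor: PF = cos(φ) = Re(Z)/|Z| = 0/85.99 = 0.
Step 5 — Type: Im(Z) = 85.99 ⇒ lagging (phase φ = 90.0°).

PF = 0 (lagging, φ = 90.0°)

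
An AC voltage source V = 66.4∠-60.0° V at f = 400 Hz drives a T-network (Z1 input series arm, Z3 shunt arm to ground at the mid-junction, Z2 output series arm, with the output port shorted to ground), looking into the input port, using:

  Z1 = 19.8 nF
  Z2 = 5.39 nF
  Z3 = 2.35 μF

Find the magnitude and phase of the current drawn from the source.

Step 1 — Angular frequency: ω = 2π·f = 2π·400 = 2513 rad/s.
Step 2 — Component impedances:
  Z1: Z = 1/(jωC) = -j/(ω·C) = 0 - j2.01e+04 Ω
  Z2: Z = 1/(jωC) = -j/(ω·C) = 0 - j7.382e+04 Ω
  Z3: Z = 1/(jωC) = -j/(ω·C) = 0 - j169.3 Ω
Step 3 — With the output port shorted to ground, the output series arm Z2 runs from the junction to ground; the shunt arm Z3 also runs from the junction to ground. They appear in parallel: Z3 || Z2 = 0 - j168.9 Ω.
Step 4 — Series with input arm Z1: Z_in = Z1 + (Z3 || Z2) = 0 - j2.026e+04 Ω = 2.026e+04∠-90.0° Ω.
Step 5 — Source phasor: V = 66.4∠-60.0° V = 33.2 - j57.5 V.
Step 6 — Ohm's law: I = V / Z_total = (33.2 - j57.5) / (0 - j2.026e+04) = 0.002838 + j0.001638 A.
Step 7 — Convert to polar: |I| = 0.003277 A, ∠I = 30.0°.

I = 0.003277∠30.0° A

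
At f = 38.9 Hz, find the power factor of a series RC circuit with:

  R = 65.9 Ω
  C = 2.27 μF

Step 1 — Angular frequency: ω = 2π·f = 2π·38.9 = 244.4 rad/s.
Step 2 — Component impedances:
  R: Z = R = 65.9 Ω
  C: Z = 1/(jωC) = -j/(ω·C) = 0 - j1802 Ω
Step 3 — Series combination: Z_total = R + C = 65.9 - j1802 Ω = 1804∠-87.9° Ω.
Step 4 — Power factor: PF = cos(φ) = Re(Z)/|Z| = 65.9/1803.6 = 0.03654.
Step 5 — Type: Im(Z) = -1802 ⇒ leading (phase φ = -87.9°).

PF = 0.03654 (leading, φ = -87.9°)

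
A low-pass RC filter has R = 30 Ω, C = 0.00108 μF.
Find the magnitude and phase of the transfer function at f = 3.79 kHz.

Step 1 — Angular frequency: ω = 2π·3790 = 2.381e+04 rad/s.
Step 2 — Transfer function: H(jω) = 1/(1 + jωRC).
Step 3 — Denominator: 1 + jωRC = 1 + j·2.381e+04·30·1.08e-09 = 1 + j0.0007716.
Step 4 — H = 1 - j0.0007715.
Step 5 — Magnitude: |H| = 1 (-0.0 dB); phase: φ = -0.0°.

|H| = 1 (-0.0 dB), φ = -0.0°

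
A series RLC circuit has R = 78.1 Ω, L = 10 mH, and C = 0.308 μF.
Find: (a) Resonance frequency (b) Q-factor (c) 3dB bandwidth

Step 1 — Resonance condition Im(Z)=0 gives ω₀ = 1/√(LC).
Step 2 — ω₀ = 1/√(0.01·3.08e-07) = 1.802e+04 rad/s.
Step 3 — f₀ = ω₀/(2π) = 2868 Hz.
Step 4 — Series Q: Q = ω₀L/R = 1.802e+04·0.01/78.1 = 2.307.
Step 5 — 3dB bandwidth: Δω = ω₀/Q = 7810 rad/s; BW = Δω/(2π) = 1243 Hz.

(a) f₀ = 2868 Hz  (b) Q = 2.307  (c) BW = 1243 Hz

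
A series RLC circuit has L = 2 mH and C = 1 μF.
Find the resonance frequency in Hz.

Step 1 — Resonance condition Im(Z)=0 gives ω₀ = 1/√(LC).
Step 2 — ω₀ = 1/√(0.002·1e-06) = 2.236e+04 rad/s.
Step 3 — f₀ = ω₀/(2π) = 3559 Hz.

f₀ = 3559 Hz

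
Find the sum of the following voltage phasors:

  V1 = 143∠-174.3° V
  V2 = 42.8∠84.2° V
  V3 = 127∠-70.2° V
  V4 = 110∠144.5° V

Step 1 — Convert each phasor to rectangular form:
  V1 = 143·(cos(-174.3°) + j·sin(-174.3°)) = -142.3 - j14.2 V
  V2 = 42.8·(cos(84.2°) + j·sin(84.2°)) = 4.325 + j42.58 V
  V3 = 127·(cos(-70.2°) + j·sin(-70.2°)) = 43.02 - j119.5 V
  V4 = 110·(cos(144.5°) + j·sin(144.5°)) = -89.55 + j63.88 V
Step 2 — Sum components: V_total = -184.5 - j27.24 V.
Step 3 — Convert to polar: |V_total| = 186.5 V, ∠V_total = -171.6°.

V_total = 186.5∠-171.6° V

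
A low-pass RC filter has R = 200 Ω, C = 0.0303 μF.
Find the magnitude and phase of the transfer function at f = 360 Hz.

Step 1 — Angular frequency: ω = 2π·360 = 2262 rad/s.
Step 2 — Transfer function: H(jω) = 1/(1 + jωRC).
Step 3 — Denominator: 1 + jωRC = 1 + j·2262·200·3.03e-08 = 1 + j0.01371.
Step 4 — H = 0.9998 - j0.0137.
Step 5 — Magnitude: |H| = 0.9999 (-0.0 dB); phase: φ = -0.8°.

|H| = 0.9999 (-0.0 dB), φ = -0.8°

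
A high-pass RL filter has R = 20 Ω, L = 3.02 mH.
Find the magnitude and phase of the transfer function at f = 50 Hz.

Step 1 — Angular frequency: ω = 2π·50 = 314.2 rad/s.
Step 2 — Transfer function: H(jω) = jωL/(R + jωL).
Step 3 — Numerator jωL = j·0.9488; denominator R + jωL = 20 + j0.9488.
Step 4 — H = 0.002245 + j0.04733.
Step 5 — Magnitude: |H| = 0.04738 (-26.5 dB); phase: φ = 87.3°.

|H| = 0.04738 (-26.5 dB), φ = 87.3°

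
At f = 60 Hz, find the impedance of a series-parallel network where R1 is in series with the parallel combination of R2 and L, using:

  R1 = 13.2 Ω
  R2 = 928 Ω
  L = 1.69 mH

Step 1 — Angular frequency: ω = 2π·f = 2π·60 = 377 rad/s.
Step 2 — Component impedances:
  R1: Z = R = 13.2 Ω
  R2: Z = R = 928 Ω
  L: Z = jωL = j·377·0.00169 = 0 + j0.6371 Ω
Step 3 — Parallel branch: R2 || L = 1/(1/R2 + 1/L) = 0.0004374 + j0.6371 Ω.
Step 4 — Series with R1: Z_total = R1 + (R2 || L) = 13.2 + j0.6371 Ω = 13.22∠2.8° Ω.

Z = 13.2 + j0.6371 Ω = 13.22∠2.8° Ω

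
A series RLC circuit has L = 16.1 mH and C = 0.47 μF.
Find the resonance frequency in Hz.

Step 1 — Resonance condition Im(Z)=0 gives ω₀ = 1/√(LC).
Step 2 — ω₀ = 1/√(0.0161·4.7e-07) = 1.15e+04 rad/s.
Step 3 — f₀ = ω₀/(2π) = 1830 Hz.

f₀ = 1830 Hz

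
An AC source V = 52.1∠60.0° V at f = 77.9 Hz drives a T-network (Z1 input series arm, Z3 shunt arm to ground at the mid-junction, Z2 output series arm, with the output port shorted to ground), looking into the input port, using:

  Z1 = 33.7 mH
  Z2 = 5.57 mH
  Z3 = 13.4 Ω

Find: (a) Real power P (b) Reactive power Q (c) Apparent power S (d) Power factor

Step 1 — Angular frequency: ω = 2π·f = 2π·77.9 = 489.5 rad/s.
Step 2 — Component impedances:
  Z1: Z = jωL = j·489.5·0.0337 = 0 + j16.49 Ω
  Z2: Z = jωL = j·489.5·0.00557 = 0 + j2.726 Ω
  Z3: Z = R = 13.4 Ω
Step 3 — With the output port shorted to ground, the output series arm Z2 runs from the junction to ground; the shunt arm Z3 also runs from the junction to ground. They appear in parallel: Z3 || Z2 = 0.5326 + j2.618 Ω.
Step 4 — Series with input arm Z1: Z_in = Z1 + (Z3 || Z2) = 0.5326 + j19.11 Ω = 19.12∠88.4° Ω.
Step 5 — Source phasor: V = 52.1∠60.0° V = 26.05 + j45.12 V.
Step 6 — Current: I = V / Z = 2.397 - j1.296 A = 2.725∠-28.4° A.
Step 7 — Complex power: S = V·I* = 3.955 + j141.9 VA.
Step 8 — Real power: P = Re(S) = 3.955 W.
Step 9 — Reactive power: Q = Im(S) = 141.9 VAR.
Step 10 — Apparent power: |S| = 142 VA.
Step 11 — Power factor: PF = P/|S| = 0.02786 (lagging).

(a) P = 3.955 W  (b) Q = 141.9 VAR  (c) S = 142 VA  (d) PF = 0.02786 (lagging)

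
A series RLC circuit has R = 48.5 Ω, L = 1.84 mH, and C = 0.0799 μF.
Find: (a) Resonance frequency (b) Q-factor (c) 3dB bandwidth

Step 1 — Resonance: ω₀ = 1/√(LC) = 1/√(0.00184·7.99e-08) = 8.247e+04 rad/s.
Step 2 — f₀ = ω₀/(2π) = 1.313e+04 Hz.
Step 3 — Series Q: Q = ω₀L/R = 8.247e+04·0.00184/48.5 = 3.129.
Step 4 — Bandwidth: Δω = ω₀/Q = 2.636e+04 rad/s; BW = Δω/(2π) = 4195 Hz.

(a) f₀ = 1.313e+04 Hz  (b) Q = 3.129  (c) BW = 4195 Hz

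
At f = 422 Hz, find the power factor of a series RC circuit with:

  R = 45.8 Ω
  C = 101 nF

Step 1 — Angular frequency: ω = 2π·f = 2π·422 = 2652 rad/s.
Step 2 — Component impedances:
  R: Z = R = 45.8 Ω
  C: Z = 1/(jωC) = -j/(ω·C) = 0 - j3734 Ω
Step 3 — Series combination: Z_total = R + C = 45.8 - j3734 Ω = 3734∠-89.3° Ω.
Step 4 — Power factor: PF = cos(φ) = Re(Z)/|Z| = 45.8/3734.4 = 0.01226.
Step 5 — Type: Im(Z) = -3734 ⇒ leading (phase φ = -89.3°).

PF = 0.01226 (leading, φ = -89.3°)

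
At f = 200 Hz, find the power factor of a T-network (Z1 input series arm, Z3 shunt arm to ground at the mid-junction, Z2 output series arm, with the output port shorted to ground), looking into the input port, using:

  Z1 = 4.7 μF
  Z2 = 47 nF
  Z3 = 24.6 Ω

Step 1 — Angular frequency: ω = 2π·f = 2π·200 = 1257 rad/s.
Step 2 — Component impedances:
  Z1: Z = 1/(jωC) = -j/(ω·C) = 0 - j169.3 Ω
  Z2: Z = 1/(jωC) = -j/(ω·C) = 0 - j1.693e+04 Ω
  Z3: Z = R = 24.6 Ω
Step 3 — With the output port shorted to ground, the output series arm Z2 runs from the junction to ground; the shunt arm Z3 also runs from the junction to ground. They appear in parallel: Z3 || Z2 = 24.6 - j0.03574 Ω.
Step 4 — Series with input arm Z1: Z_in = Z1 + (Z3 || Z2) = 24.6 - j169.3 Ω = 171.1∠-81.7° Ω.
Step 5 — Power factor: PF = cos(φ) = Re(Z)/|Z| = 24.6/171.1 = 0.1438.
Step 6 — Type: Im(Z) = -169.3 ⇒ leading (phase φ = -81.7°).

PF = 0.1438 (leading, φ = -81.7°)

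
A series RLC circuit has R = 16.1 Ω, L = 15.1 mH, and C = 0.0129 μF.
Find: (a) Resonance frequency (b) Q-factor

Step 1 — Resonance condition Im(Z)=0 gives ω₀ = 1/√(LC).
Step 2 — ω₀ = 1/√(0.0151·1.29e-08) = 7.165e+04 rad/s.
Step 3 — f₀ = ω₀/(2π) = 1.14e+04 Hz.
Step 4 — Series Q: Q = ω₀L/R = 7.165e+04·0.0151/16.1 = 67.2.

(a) f₀ = 1.14e+04 Hz  (b) Q = 67.2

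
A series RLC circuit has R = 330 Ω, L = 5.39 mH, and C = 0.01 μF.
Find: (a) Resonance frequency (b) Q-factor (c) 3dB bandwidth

Step 1 — Resonance: ω₀ = 1/√(LC) = 1/√(0.00539·1e-08) = 1.362e+05 rad/s.
Step 2 — f₀ = ω₀/(2π) = 2.168e+04 Hz.
Step 3 — Series Q: Q = ω₀L/R = 1.362e+05·0.00539/330 = 2.225.
Step 4 — Bandwidth: Δω = ω₀/Q = 6.122e+04 rad/s; BW = Δω/(2π) = 9744 Hz.

(a) f₀ = 2.168e+04 Hz  (b) Q = 2.225  (c) BW = 9744 Hz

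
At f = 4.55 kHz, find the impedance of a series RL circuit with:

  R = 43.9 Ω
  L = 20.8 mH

Step 1 — Angular frequency: ω = 2π·f = 2π·4550 = 2.859e+04 rad/s.
Step 2 — Component impedances:
  R: Z = R = 43.9 Ω
  L: Z = jωL = j·2.859e+04·0.0208 = 0 + j594.6 Ω
Step 3 — Series combination: Z_total = R + L = 43.9 + j594.6 Ω = 596.3∠85.8° Ω.

Z = 43.9 + j594.6 Ω = 596.3∠85.8° Ω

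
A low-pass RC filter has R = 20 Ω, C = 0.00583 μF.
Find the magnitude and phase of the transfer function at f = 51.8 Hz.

Step 1 — Angular frequency: ω = 2π·51.8 = 325.5 rad/s.
Step 2 — Transfer function: H(jω) = 1/(1 + jωRC).
Step 3 — Denominator: 1 + jωRC = 1 + j·325.5·20·5.83e-09 = 1 + j3.795e-05.
Step 4 — H = 1 - j3.795e-05.
Step 5 — Magnitude: |H| = 1 (-0.0 dB); phase: φ = -0.0°.

|H| = 1 (-0.0 dB), φ = -0.0°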